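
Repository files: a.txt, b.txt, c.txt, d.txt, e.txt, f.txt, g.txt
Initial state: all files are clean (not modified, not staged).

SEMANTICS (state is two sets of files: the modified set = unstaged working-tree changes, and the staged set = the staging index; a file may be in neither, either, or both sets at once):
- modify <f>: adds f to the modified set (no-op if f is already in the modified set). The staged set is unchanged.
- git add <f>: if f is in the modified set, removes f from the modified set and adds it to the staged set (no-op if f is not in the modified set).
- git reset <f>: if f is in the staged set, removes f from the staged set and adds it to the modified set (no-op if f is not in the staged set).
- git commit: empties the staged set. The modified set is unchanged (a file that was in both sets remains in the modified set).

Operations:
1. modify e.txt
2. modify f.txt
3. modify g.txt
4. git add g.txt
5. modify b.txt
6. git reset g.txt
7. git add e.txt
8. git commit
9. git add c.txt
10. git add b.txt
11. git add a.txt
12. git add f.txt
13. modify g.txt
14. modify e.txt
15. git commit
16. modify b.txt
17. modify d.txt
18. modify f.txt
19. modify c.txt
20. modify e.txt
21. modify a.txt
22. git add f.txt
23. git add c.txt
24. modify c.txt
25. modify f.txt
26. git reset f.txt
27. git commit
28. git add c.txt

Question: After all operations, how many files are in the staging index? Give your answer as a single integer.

Answer: 1

Derivation:
After op 1 (modify e.txt): modified={e.txt} staged={none}
After op 2 (modify f.txt): modified={e.txt, f.txt} staged={none}
After op 3 (modify g.txt): modified={e.txt, f.txt, g.txt} staged={none}
After op 4 (git add g.txt): modified={e.txt, f.txt} staged={g.txt}
After op 5 (modify b.txt): modified={b.txt, e.txt, f.txt} staged={g.txt}
After op 6 (git reset g.txt): modified={b.txt, e.txt, f.txt, g.txt} staged={none}
After op 7 (git add e.txt): modified={b.txt, f.txt, g.txt} staged={e.txt}
After op 8 (git commit): modified={b.txt, f.txt, g.txt} staged={none}
After op 9 (git add c.txt): modified={b.txt, f.txt, g.txt} staged={none}
After op 10 (git add b.txt): modified={f.txt, g.txt} staged={b.txt}
After op 11 (git add a.txt): modified={f.txt, g.txt} staged={b.txt}
After op 12 (git add f.txt): modified={g.txt} staged={b.txt, f.txt}
After op 13 (modify g.txt): modified={g.txt} staged={b.txt, f.txt}
After op 14 (modify e.txt): modified={e.txt, g.txt} staged={b.txt, f.txt}
After op 15 (git commit): modified={e.txt, g.txt} staged={none}
After op 16 (modify b.txt): modified={b.txt, e.txt, g.txt} staged={none}
After op 17 (modify d.txt): modified={b.txt, d.txt, e.txt, g.txt} staged={none}
After op 18 (modify f.txt): modified={b.txt, d.txt, e.txt, f.txt, g.txt} staged={none}
After op 19 (modify c.txt): modified={b.txt, c.txt, d.txt, e.txt, f.txt, g.txt} staged={none}
After op 20 (modify e.txt): modified={b.txt, c.txt, d.txt, e.txt, f.txt, g.txt} staged={none}
After op 21 (modify a.txt): modified={a.txt, b.txt, c.txt, d.txt, e.txt, f.txt, g.txt} staged={none}
After op 22 (git add f.txt): modified={a.txt, b.txt, c.txt, d.txt, e.txt, g.txt} staged={f.txt}
After op 23 (git add c.txt): modified={a.txt, b.txt, d.txt, e.txt, g.txt} staged={c.txt, f.txt}
After op 24 (modify c.txt): modified={a.txt, b.txt, c.txt, d.txt, e.txt, g.txt} staged={c.txt, f.txt}
After op 25 (modify f.txt): modified={a.txt, b.txt, c.txt, d.txt, e.txt, f.txt, g.txt} staged={c.txt, f.txt}
After op 26 (git reset f.txt): modified={a.txt, b.txt, c.txt, d.txt, e.txt, f.txt, g.txt} staged={c.txt}
After op 27 (git commit): modified={a.txt, b.txt, c.txt, d.txt, e.txt, f.txt, g.txt} staged={none}
After op 28 (git add c.txt): modified={a.txt, b.txt, d.txt, e.txt, f.txt, g.txt} staged={c.txt}
Final staged set: {c.txt} -> count=1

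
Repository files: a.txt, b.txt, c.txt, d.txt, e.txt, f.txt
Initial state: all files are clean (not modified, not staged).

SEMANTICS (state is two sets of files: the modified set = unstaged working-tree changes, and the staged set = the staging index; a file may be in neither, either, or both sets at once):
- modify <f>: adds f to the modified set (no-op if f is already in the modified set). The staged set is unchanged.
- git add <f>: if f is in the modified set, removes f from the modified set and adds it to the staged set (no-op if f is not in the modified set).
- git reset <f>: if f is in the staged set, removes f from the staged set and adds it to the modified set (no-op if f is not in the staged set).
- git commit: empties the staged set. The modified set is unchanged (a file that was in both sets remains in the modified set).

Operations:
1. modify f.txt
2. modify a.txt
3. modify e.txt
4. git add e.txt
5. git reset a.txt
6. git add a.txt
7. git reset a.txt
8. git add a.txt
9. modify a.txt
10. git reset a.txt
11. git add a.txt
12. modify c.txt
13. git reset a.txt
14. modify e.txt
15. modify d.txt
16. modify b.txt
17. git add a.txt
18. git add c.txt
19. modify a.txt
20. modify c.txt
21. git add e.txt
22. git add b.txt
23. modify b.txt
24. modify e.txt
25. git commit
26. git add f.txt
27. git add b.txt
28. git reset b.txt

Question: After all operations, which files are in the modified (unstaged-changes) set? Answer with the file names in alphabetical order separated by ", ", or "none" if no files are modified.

Answer: a.txt, b.txt, c.txt, d.txt, e.txt

Derivation:
After op 1 (modify f.txt): modified={f.txt} staged={none}
After op 2 (modify a.txt): modified={a.txt, f.txt} staged={none}
After op 3 (modify e.txt): modified={a.txt, e.txt, f.txt} staged={none}
After op 4 (git add e.txt): modified={a.txt, f.txt} staged={e.txt}
After op 5 (git reset a.txt): modified={a.txt, f.txt} staged={e.txt}
After op 6 (git add a.txt): modified={f.txt} staged={a.txt, e.txt}
After op 7 (git reset a.txt): modified={a.txt, f.txt} staged={e.txt}
After op 8 (git add a.txt): modified={f.txt} staged={a.txt, e.txt}
After op 9 (modify a.txt): modified={a.txt, f.txt} staged={a.txt, e.txt}
After op 10 (git reset a.txt): modified={a.txt, f.txt} staged={e.txt}
After op 11 (git add a.txt): modified={f.txt} staged={a.txt, e.txt}
After op 12 (modify c.txt): modified={c.txt, f.txt} staged={a.txt, e.txt}
After op 13 (git reset a.txt): modified={a.txt, c.txt, f.txt} staged={e.txt}
After op 14 (modify e.txt): modified={a.txt, c.txt, e.txt, f.txt} staged={e.txt}
After op 15 (modify d.txt): modified={a.txt, c.txt, d.txt, e.txt, f.txt} staged={e.txt}
After op 16 (modify b.txt): modified={a.txt, b.txt, c.txt, d.txt, e.txt, f.txt} staged={e.txt}
After op 17 (git add a.txt): modified={b.txt, c.txt, d.txt, e.txt, f.txt} staged={a.txt, e.txt}
After op 18 (git add c.txt): modified={b.txt, d.txt, e.txt, f.txt} staged={a.txt, c.txt, e.txt}
After op 19 (modify a.txt): modified={a.txt, b.txt, d.txt, e.txt, f.txt} staged={a.txt, c.txt, e.txt}
After op 20 (modify c.txt): modified={a.txt, b.txt, c.txt, d.txt, e.txt, f.txt} staged={a.txt, c.txt, e.txt}
After op 21 (git add e.txt): modified={a.txt, b.txt, c.txt, d.txt, f.txt} staged={a.txt, c.txt, e.txt}
After op 22 (git add b.txt): modified={a.txt, c.txt, d.txt, f.txt} staged={a.txt, b.txt, c.txt, e.txt}
After op 23 (modify b.txt): modified={a.txt, b.txt, c.txt, d.txt, f.txt} staged={a.txt, b.txt, c.txt, e.txt}
After op 24 (modify e.txt): modified={a.txt, b.txt, c.txt, d.txt, e.txt, f.txt} staged={a.txt, b.txt, c.txt, e.txt}
After op 25 (git commit): modified={a.txt, b.txt, c.txt, d.txt, e.txt, f.txt} staged={none}
After op 26 (git add f.txt): modified={a.txt, b.txt, c.txt, d.txt, e.txt} staged={f.txt}
After op 27 (git add b.txt): modified={a.txt, c.txt, d.txt, e.txt} staged={b.txt, f.txt}
After op 28 (git reset b.txt): modified={a.txt, b.txt, c.txt, d.txt, e.txt} staged={f.txt}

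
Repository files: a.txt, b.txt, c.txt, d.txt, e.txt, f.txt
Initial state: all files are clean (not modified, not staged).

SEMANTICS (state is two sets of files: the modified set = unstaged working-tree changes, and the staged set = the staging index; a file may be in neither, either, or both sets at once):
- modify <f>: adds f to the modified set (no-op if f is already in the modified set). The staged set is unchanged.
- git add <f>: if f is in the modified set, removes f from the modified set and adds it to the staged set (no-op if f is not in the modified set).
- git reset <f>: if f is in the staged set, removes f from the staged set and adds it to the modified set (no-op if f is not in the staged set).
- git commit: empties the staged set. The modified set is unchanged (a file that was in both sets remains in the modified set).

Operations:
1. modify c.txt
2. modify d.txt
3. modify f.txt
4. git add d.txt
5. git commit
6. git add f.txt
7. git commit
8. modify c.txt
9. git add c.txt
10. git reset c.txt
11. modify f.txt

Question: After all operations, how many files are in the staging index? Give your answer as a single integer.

Answer: 0

Derivation:
After op 1 (modify c.txt): modified={c.txt} staged={none}
After op 2 (modify d.txt): modified={c.txt, d.txt} staged={none}
After op 3 (modify f.txt): modified={c.txt, d.txt, f.txt} staged={none}
After op 4 (git add d.txt): modified={c.txt, f.txt} staged={d.txt}
After op 5 (git commit): modified={c.txt, f.txt} staged={none}
After op 6 (git add f.txt): modified={c.txt} staged={f.txt}
After op 7 (git commit): modified={c.txt} staged={none}
After op 8 (modify c.txt): modified={c.txt} staged={none}
After op 9 (git add c.txt): modified={none} staged={c.txt}
After op 10 (git reset c.txt): modified={c.txt} staged={none}
After op 11 (modify f.txt): modified={c.txt, f.txt} staged={none}
Final staged set: {none} -> count=0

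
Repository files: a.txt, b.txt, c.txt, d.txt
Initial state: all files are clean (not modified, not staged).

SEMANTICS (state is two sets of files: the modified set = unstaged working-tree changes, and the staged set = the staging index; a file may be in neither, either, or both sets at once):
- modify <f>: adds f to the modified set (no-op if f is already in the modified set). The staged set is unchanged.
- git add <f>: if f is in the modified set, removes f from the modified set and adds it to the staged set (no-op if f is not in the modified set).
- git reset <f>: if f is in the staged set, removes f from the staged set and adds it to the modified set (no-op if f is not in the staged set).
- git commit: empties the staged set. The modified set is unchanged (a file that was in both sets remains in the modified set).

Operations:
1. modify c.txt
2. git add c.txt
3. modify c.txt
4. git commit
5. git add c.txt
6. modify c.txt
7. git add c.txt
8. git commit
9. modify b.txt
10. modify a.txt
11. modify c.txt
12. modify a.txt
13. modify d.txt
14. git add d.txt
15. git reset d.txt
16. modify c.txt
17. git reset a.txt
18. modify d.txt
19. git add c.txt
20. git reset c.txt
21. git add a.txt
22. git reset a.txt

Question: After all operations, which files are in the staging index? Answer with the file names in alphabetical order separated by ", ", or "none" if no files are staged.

After op 1 (modify c.txt): modified={c.txt} staged={none}
After op 2 (git add c.txt): modified={none} staged={c.txt}
After op 3 (modify c.txt): modified={c.txt} staged={c.txt}
After op 4 (git commit): modified={c.txt} staged={none}
After op 5 (git add c.txt): modified={none} staged={c.txt}
After op 6 (modify c.txt): modified={c.txt} staged={c.txt}
After op 7 (git add c.txt): modified={none} staged={c.txt}
After op 8 (git commit): modified={none} staged={none}
After op 9 (modify b.txt): modified={b.txt} staged={none}
After op 10 (modify a.txt): modified={a.txt, b.txt} staged={none}
After op 11 (modify c.txt): modified={a.txt, b.txt, c.txt} staged={none}
After op 12 (modify a.txt): modified={a.txt, b.txt, c.txt} staged={none}
After op 13 (modify d.txt): modified={a.txt, b.txt, c.txt, d.txt} staged={none}
After op 14 (git add d.txt): modified={a.txt, b.txt, c.txt} staged={d.txt}
After op 15 (git reset d.txt): modified={a.txt, b.txt, c.txt, d.txt} staged={none}
After op 16 (modify c.txt): modified={a.txt, b.txt, c.txt, d.txt} staged={none}
After op 17 (git reset a.txt): modified={a.txt, b.txt, c.txt, d.txt} staged={none}
After op 18 (modify d.txt): modified={a.txt, b.txt, c.txt, d.txt} staged={none}
After op 19 (git add c.txt): modified={a.txt, b.txt, d.txt} staged={c.txt}
After op 20 (git reset c.txt): modified={a.txt, b.txt, c.txt, d.txt} staged={none}
After op 21 (git add a.txt): modified={b.txt, c.txt, d.txt} staged={a.txt}
After op 22 (git reset a.txt): modified={a.txt, b.txt, c.txt, d.txt} staged={none}

Answer: none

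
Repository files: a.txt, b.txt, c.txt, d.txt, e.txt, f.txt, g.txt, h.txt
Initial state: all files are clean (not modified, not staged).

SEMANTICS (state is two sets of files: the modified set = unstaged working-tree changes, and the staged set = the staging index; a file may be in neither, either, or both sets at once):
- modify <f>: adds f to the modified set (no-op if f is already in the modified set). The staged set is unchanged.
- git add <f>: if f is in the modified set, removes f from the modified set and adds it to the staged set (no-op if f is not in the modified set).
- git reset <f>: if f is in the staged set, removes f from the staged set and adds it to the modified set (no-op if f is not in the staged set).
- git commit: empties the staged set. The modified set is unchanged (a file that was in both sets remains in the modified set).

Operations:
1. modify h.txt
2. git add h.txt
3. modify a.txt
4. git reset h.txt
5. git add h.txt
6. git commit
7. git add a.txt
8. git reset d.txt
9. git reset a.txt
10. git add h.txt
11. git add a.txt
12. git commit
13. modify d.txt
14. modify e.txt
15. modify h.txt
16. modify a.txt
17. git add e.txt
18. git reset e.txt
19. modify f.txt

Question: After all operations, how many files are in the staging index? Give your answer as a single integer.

Answer: 0

Derivation:
After op 1 (modify h.txt): modified={h.txt} staged={none}
After op 2 (git add h.txt): modified={none} staged={h.txt}
After op 3 (modify a.txt): modified={a.txt} staged={h.txt}
After op 4 (git reset h.txt): modified={a.txt, h.txt} staged={none}
After op 5 (git add h.txt): modified={a.txt} staged={h.txt}
After op 6 (git commit): modified={a.txt} staged={none}
After op 7 (git add a.txt): modified={none} staged={a.txt}
After op 8 (git reset d.txt): modified={none} staged={a.txt}
After op 9 (git reset a.txt): modified={a.txt} staged={none}
After op 10 (git add h.txt): modified={a.txt} staged={none}
After op 11 (git add a.txt): modified={none} staged={a.txt}
After op 12 (git commit): modified={none} staged={none}
After op 13 (modify d.txt): modified={d.txt} staged={none}
After op 14 (modify e.txt): modified={d.txt, e.txt} staged={none}
After op 15 (modify h.txt): modified={d.txt, e.txt, h.txt} staged={none}
After op 16 (modify a.txt): modified={a.txt, d.txt, e.txt, h.txt} staged={none}
After op 17 (git add e.txt): modified={a.txt, d.txt, h.txt} staged={e.txt}
After op 18 (git reset e.txt): modified={a.txt, d.txt, e.txt, h.txt} staged={none}
After op 19 (modify f.txt): modified={a.txt, d.txt, e.txt, f.txt, h.txt} staged={none}
Final staged set: {none} -> count=0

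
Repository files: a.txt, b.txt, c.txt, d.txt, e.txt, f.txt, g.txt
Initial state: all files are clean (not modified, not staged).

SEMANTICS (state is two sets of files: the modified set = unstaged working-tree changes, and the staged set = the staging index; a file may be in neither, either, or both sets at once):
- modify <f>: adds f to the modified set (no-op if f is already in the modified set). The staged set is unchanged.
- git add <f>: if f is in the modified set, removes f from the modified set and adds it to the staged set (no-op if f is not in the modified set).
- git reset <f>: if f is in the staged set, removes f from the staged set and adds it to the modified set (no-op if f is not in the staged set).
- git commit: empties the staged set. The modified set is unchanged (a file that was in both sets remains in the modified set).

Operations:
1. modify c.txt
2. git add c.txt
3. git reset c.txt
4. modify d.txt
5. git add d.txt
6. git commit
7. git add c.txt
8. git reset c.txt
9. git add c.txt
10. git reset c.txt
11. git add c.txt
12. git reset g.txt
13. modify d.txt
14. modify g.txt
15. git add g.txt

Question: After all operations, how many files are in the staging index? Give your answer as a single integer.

Answer: 2

Derivation:
After op 1 (modify c.txt): modified={c.txt} staged={none}
After op 2 (git add c.txt): modified={none} staged={c.txt}
After op 3 (git reset c.txt): modified={c.txt} staged={none}
After op 4 (modify d.txt): modified={c.txt, d.txt} staged={none}
After op 5 (git add d.txt): modified={c.txt} staged={d.txt}
After op 6 (git commit): modified={c.txt} staged={none}
After op 7 (git add c.txt): modified={none} staged={c.txt}
After op 8 (git reset c.txt): modified={c.txt} staged={none}
After op 9 (git add c.txt): modified={none} staged={c.txt}
After op 10 (git reset c.txt): modified={c.txt} staged={none}
After op 11 (git add c.txt): modified={none} staged={c.txt}
After op 12 (git reset g.txt): modified={none} staged={c.txt}
After op 13 (modify d.txt): modified={d.txt} staged={c.txt}
After op 14 (modify g.txt): modified={d.txt, g.txt} staged={c.txt}
After op 15 (git add g.txt): modified={d.txt} staged={c.txt, g.txt}
Final staged set: {c.txt, g.txt} -> count=2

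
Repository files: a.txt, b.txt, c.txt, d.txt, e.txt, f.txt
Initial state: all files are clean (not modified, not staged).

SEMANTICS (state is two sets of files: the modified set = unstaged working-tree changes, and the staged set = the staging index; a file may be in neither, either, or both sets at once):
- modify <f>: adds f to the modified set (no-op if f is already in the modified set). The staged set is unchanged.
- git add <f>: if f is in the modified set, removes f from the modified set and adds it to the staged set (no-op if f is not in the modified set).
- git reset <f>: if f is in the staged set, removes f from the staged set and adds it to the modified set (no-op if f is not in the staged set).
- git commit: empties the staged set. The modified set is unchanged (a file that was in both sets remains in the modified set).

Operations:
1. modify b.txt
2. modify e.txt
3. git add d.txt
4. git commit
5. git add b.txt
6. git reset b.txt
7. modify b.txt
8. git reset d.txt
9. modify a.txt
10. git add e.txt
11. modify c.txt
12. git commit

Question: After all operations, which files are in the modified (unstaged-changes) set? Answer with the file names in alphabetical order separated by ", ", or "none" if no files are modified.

Answer: a.txt, b.txt, c.txt

Derivation:
After op 1 (modify b.txt): modified={b.txt} staged={none}
After op 2 (modify e.txt): modified={b.txt, e.txt} staged={none}
After op 3 (git add d.txt): modified={b.txt, e.txt} staged={none}
After op 4 (git commit): modified={b.txt, e.txt} staged={none}
After op 5 (git add b.txt): modified={e.txt} staged={b.txt}
After op 6 (git reset b.txt): modified={b.txt, e.txt} staged={none}
After op 7 (modify b.txt): modified={b.txt, e.txt} staged={none}
After op 8 (git reset d.txt): modified={b.txt, e.txt} staged={none}
After op 9 (modify a.txt): modified={a.txt, b.txt, e.txt} staged={none}
After op 10 (git add e.txt): modified={a.txt, b.txt} staged={e.txt}
After op 11 (modify c.txt): modified={a.txt, b.txt, c.txt} staged={e.txt}
After op 12 (git commit): modified={a.txt, b.txt, c.txt} staged={none}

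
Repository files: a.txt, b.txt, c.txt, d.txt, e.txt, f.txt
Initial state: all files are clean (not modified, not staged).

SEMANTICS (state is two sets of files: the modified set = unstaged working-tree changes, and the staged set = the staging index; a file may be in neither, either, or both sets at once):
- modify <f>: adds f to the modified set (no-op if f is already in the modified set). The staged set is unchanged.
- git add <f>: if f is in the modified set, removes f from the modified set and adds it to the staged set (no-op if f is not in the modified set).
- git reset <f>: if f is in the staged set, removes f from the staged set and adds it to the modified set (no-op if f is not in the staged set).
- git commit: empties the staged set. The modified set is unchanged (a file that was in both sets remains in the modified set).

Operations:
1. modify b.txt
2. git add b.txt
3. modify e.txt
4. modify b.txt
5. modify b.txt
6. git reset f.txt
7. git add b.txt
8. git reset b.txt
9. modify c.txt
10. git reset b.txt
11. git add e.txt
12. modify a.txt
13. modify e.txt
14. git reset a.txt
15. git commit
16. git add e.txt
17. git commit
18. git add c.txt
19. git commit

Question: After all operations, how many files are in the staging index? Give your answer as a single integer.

Answer: 0

Derivation:
After op 1 (modify b.txt): modified={b.txt} staged={none}
After op 2 (git add b.txt): modified={none} staged={b.txt}
After op 3 (modify e.txt): modified={e.txt} staged={b.txt}
After op 4 (modify b.txt): modified={b.txt, e.txt} staged={b.txt}
After op 5 (modify b.txt): modified={b.txt, e.txt} staged={b.txt}
After op 6 (git reset f.txt): modified={b.txt, e.txt} staged={b.txt}
After op 7 (git add b.txt): modified={e.txt} staged={b.txt}
After op 8 (git reset b.txt): modified={b.txt, e.txt} staged={none}
After op 9 (modify c.txt): modified={b.txt, c.txt, e.txt} staged={none}
After op 10 (git reset b.txt): modified={b.txt, c.txt, e.txt} staged={none}
After op 11 (git add e.txt): modified={b.txt, c.txt} staged={e.txt}
After op 12 (modify a.txt): modified={a.txt, b.txt, c.txt} staged={e.txt}
After op 13 (modify e.txt): modified={a.txt, b.txt, c.txt, e.txt} staged={e.txt}
After op 14 (git reset a.txt): modified={a.txt, b.txt, c.txt, e.txt} staged={e.txt}
After op 15 (git commit): modified={a.txt, b.txt, c.txt, e.txt} staged={none}
After op 16 (git add e.txt): modified={a.txt, b.txt, c.txt} staged={e.txt}
After op 17 (git commit): modified={a.txt, b.txt, c.txt} staged={none}
After op 18 (git add c.txt): modified={a.txt, b.txt} staged={c.txt}
After op 19 (git commit): modified={a.txt, b.txt} staged={none}
Final staged set: {none} -> count=0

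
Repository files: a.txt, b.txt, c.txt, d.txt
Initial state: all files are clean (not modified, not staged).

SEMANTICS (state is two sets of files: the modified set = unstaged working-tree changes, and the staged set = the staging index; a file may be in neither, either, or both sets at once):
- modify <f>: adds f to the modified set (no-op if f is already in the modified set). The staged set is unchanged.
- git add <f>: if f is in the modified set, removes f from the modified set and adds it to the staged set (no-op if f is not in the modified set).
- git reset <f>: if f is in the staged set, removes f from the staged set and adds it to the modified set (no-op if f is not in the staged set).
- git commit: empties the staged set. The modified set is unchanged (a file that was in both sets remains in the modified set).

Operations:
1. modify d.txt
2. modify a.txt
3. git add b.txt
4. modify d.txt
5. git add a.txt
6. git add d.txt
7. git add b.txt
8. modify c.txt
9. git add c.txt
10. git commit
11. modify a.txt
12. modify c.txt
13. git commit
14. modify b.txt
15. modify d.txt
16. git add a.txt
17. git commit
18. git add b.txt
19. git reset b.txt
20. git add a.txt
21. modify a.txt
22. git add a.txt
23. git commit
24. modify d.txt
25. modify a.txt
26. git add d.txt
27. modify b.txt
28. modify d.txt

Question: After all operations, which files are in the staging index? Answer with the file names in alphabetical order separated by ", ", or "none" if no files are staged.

After op 1 (modify d.txt): modified={d.txt} staged={none}
After op 2 (modify a.txt): modified={a.txt, d.txt} staged={none}
After op 3 (git add b.txt): modified={a.txt, d.txt} staged={none}
After op 4 (modify d.txt): modified={a.txt, d.txt} staged={none}
After op 5 (git add a.txt): modified={d.txt} staged={a.txt}
After op 6 (git add d.txt): modified={none} staged={a.txt, d.txt}
After op 7 (git add b.txt): modified={none} staged={a.txt, d.txt}
After op 8 (modify c.txt): modified={c.txt} staged={a.txt, d.txt}
After op 9 (git add c.txt): modified={none} staged={a.txt, c.txt, d.txt}
After op 10 (git commit): modified={none} staged={none}
After op 11 (modify a.txt): modified={a.txt} staged={none}
After op 12 (modify c.txt): modified={a.txt, c.txt} staged={none}
After op 13 (git commit): modified={a.txt, c.txt} staged={none}
After op 14 (modify b.txt): modified={a.txt, b.txt, c.txt} staged={none}
After op 15 (modify d.txt): modified={a.txt, b.txt, c.txt, d.txt} staged={none}
After op 16 (git add a.txt): modified={b.txt, c.txt, d.txt} staged={a.txt}
After op 17 (git commit): modified={b.txt, c.txt, d.txt} staged={none}
After op 18 (git add b.txt): modified={c.txt, d.txt} staged={b.txt}
After op 19 (git reset b.txt): modified={b.txt, c.txt, d.txt} staged={none}
After op 20 (git add a.txt): modified={b.txt, c.txt, d.txt} staged={none}
After op 21 (modify a.txt): modified={a.txt, b.txt, c.txt, d.txt} staged={none}
After op 22 (git add a.txt): modified={b.txt, c.txt, d.txt} staged={a.txt}
After op 23 (git commit): modified={b.txt, c.txt, d.txt} staged={none}
After op 24 (modify d.txt): modified={b.txt, c.txt, d.txt} staged={none}
After op 25 (modify a.txt): modified={a.txt, b.txt, c.txt, d.txt} staged={none}
After op 26 (git add d.txt): modified={a.txt, b.txt, c.txt} staged={d.txt}
After op 27 (modify b.txt): modified={a.txt, b.txt, c.txt} staged={d.txt}
After op 28 (modify d.txt): modified={a.txt, b.txt, c.txt, d.txt} staged={d.txt}

Answer: d.txt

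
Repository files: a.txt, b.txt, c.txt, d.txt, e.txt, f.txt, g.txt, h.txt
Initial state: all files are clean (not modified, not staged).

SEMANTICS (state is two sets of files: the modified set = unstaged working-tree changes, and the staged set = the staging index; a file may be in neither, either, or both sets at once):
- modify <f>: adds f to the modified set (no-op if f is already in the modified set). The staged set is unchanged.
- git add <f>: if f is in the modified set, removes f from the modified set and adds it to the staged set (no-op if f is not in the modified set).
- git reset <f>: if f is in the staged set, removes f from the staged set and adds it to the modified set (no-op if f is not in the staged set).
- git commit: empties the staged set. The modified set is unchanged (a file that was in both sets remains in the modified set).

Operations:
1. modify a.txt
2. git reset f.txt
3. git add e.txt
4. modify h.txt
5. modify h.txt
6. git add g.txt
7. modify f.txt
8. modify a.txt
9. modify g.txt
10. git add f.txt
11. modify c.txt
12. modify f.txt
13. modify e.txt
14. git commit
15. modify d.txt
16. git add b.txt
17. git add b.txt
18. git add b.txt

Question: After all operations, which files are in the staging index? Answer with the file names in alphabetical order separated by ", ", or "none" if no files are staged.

After op 1 (modify a.txt): modified={a.txt} staged={none}
After op 2 (git reset f.txt): modified={a.txt} staged={none}
After op 3 (git add e.txt): modified={a.txt} staged={none}
After op 4 (modify h.txt): modified={a.txt, h.txt} staged={none}
After op 5 (modify h.txt): modified={a.txt, h.txt} staged={none}
After op 6 (git add g.txt): modified={a.txt, h.txt} staged={none}
After op 7 (modify f.txt): modified={a.txt, f.txt, h.txt} staged={none}
After op 8 (modify a.txt): modified={a.txt, f.txt, h.txt} staged={none}
After op 9 (modify g.txt): modified={a.txt, f.txt, g.txt, h.txt} staged={none}
After op 10 (git add f.txt): modified={a.txt, g.txt, h.txt} staged={f.txt}
After op 11 (modify c.txt): modified={a.txt, c.txt, g.txt, h.txt} staged={f.txt}
After op 12 (modify f.txt): modified={a.txt, c.txt, f.txt, g.txt, h.txt} staged={f.txt}
After op 13 (modify e.txt): modified={a.txt, c.txt, e.txt, f.txt, g.txt, h.txt} staged={f.txt}
After op 14 (git commit): modified={a.txt, c.txt, e.txt, f.txt, g.txt, h.txt} staged={none}
After op 15 (modify d.txt): modified={a.txt, c.txt, d.txt, e.txt, f.txt, g.txt, h.txt} staged={none}
After op 16 (git add b.txt): modified={a.txt, c.txt, d.txt, e.txt, f.txt, g.txt, h.txt} staged={none}
After op 17 (git add b.txt): modified={a.txt, c.txt, d.txt, e.txt, f.txt, g.txt, h.txt} staged={none}
After op 18 (git add b.txt): modified={a.txt, c.txt, d.txt, e.txt, f.txt, g.txt, h.txt} staged={none}

Answer: none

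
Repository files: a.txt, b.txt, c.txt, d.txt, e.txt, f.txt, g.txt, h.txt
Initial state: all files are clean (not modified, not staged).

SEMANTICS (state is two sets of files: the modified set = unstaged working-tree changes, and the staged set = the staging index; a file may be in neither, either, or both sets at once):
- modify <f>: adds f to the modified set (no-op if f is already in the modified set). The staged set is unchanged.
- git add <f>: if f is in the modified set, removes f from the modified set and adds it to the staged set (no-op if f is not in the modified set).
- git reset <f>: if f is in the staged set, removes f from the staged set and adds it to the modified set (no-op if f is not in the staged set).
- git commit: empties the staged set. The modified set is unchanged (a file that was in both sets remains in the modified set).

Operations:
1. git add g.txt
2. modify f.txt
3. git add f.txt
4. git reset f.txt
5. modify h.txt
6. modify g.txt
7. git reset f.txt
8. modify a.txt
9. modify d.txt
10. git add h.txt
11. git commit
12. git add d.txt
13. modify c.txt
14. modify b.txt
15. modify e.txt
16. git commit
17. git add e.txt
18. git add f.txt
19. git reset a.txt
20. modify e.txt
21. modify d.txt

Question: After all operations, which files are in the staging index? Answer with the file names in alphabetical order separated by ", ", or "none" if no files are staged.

Answer: e.txt, f.txt

Derivation:
After op 1 (git add g.txt): modified={none} staged={none}
After op 2 (modify f.txt): modified={f.txt} staged={none}
After op 3 (git add f.txt): modified={none} staged={f.txt}
After op 4 (git reset f.txt): modified={f.txt} staged={none}
After op 5 (modify h.txt): modified={f.txt, h.txt} staged={none}
After op 6 (modify g.txt): modified={f.txt, g.txt, h.txt} staged={none}
After op 7 (git reset f.txt): modified={f.txt, g.txt, h.txt} staged={none}
After op 8 (modify a.txt): modified={a.txt, f.txt, g.txt, h.txt} staged={none}
After op 9 (modify d.txt): modified={a.txt, d.txt, f.txt, g.txt, h.txt} staged={none}
After op 10 (git add h.txt): modified={a.txt, d.txt, f.txt, g.txt} staged={h.txt}
After op 11 (git commit): modified={a.txt, d.txt, f.txt, g.txt} staged={none}
After op 12 (git add d.txt): modified={a.txt, f.txt, g.txt} staged={d.txt}
After op 13 (modify c.txt): modified={a.txt, c.txt, f.txt, g.txt} staged={d.txt}
After op 14 (modify b.txt): modified={a.txt, b.txt, c.txt, f.txt, g.txt} staged={d.txt}
After op 15 (modify e.txt): modified={a.txt, b.txt, c.txt, e.txt, f.txt, g.txt} staged={d.txt}
After op 16 (git commit): modified={a.txt, b.txt, c.txt, e.txt, f.txt, g.txt} staged={none}
After op 17 (git add e.txt): modified={a.txt, b.txt, c.txt, f.txt, g.txt} staged={e.txt}
After op 18 (git add f.txt): modified={a.txt, b.txt, c.txt, g.txt} staged={e.txt, f.txt}
After op 19 (git reset a.txt): modified={a.txt, b.txt, c.txt, g.txt} staged={e.txt, f.txt}
After op 20 (modify e.txt): modified={a.txt, b.txt, c.txt, e.txt, g.txt} staged={e.txt, f.txt}
After op 21 (modify d.txt): modified={a.txt, b.txt, c.txt, d.txt, e.txt, g.txt} staged={e.txt, f.txt}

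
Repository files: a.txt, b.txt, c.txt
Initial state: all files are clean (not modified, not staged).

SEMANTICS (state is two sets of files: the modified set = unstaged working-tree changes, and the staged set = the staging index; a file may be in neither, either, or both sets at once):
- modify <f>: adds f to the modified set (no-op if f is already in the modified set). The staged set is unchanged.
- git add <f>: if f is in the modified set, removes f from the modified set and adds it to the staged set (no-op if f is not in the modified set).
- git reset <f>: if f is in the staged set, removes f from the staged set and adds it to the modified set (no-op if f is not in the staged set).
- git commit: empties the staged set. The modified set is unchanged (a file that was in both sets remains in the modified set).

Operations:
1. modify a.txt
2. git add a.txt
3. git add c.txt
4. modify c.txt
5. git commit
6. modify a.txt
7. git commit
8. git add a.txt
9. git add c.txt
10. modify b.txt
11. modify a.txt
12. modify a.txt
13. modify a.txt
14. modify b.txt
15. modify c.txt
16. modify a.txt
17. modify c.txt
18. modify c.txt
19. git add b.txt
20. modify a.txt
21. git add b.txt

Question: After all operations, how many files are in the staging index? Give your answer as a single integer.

After op 1 (modify a.txt): modified={a.txt} staged={none}
After op 2 (git add a.txt): modified={none} staged={a.txt}
After op 3 (git add c.txt): modified={none} staged={a.txt}
After op 4 (modify c.txt): modified={c.txt} staged={a.txt}
After op 5 (git commit): modified={c.txt} staged={none}
After op 6 (modify a.txt): modified={a.txt, c.txt} staged={none}
After op 7 (git commit): modified={a.txt, c.txt} staged={none}
After op 8 (git add a.txt): modified={c.txt} staged={a.txt}
After op 9 (git add c.txt): modified={none} staged={a.txt, c.txt}
After op 10 (modify b.txt): modified={b.txt} staged={a.txt, c.txt}
After op 11 (modify a.txt): modified={a.txt, b.txt} staged={a.txt, c.txt}
After op 12 (modify a.txt): modified={a.txt, b.txt} staged={a.txt, c.txt}
After op 13 (modify a.txt): modified={a.txt, b.txt} staged={a.txt, c.txt}
After op 14 (modify b.txt): modified={a.txt, b.txt} staged={a.txt, c.txt}
After op 15 (modify c.txt): modified={a.txt, b.txt, c.txt} staged={a.txt, c.txt}
After op 16 (modify a.txt): modified={a.txt, b.txt, c.txt} staged={a.txt, c.txt}
After op 17 (modify c.txt): modified={a.txt, b.txt, c.txt} staged={a.txt, c.txt}
After op 18 (modify c.txt): modified={a.txt, b.txt, c.txt} staged={a.txt, c.txt}
After op 19 (git add b.txt): modified={a.txt, c.txt} staged={a.txt, b.txt, c.txt}
After op 20 (modify a.txt): modified={a.txt, c.txt} staged={a.txt, b.txt, c.txt}
After op 21 (git add b.txt): modified={a.txt, c.txt} staged={a.txt, b.txt, c.txt}
Final staged set: {a.txt, b.txt, c.txt} -> count=3

Answer: 3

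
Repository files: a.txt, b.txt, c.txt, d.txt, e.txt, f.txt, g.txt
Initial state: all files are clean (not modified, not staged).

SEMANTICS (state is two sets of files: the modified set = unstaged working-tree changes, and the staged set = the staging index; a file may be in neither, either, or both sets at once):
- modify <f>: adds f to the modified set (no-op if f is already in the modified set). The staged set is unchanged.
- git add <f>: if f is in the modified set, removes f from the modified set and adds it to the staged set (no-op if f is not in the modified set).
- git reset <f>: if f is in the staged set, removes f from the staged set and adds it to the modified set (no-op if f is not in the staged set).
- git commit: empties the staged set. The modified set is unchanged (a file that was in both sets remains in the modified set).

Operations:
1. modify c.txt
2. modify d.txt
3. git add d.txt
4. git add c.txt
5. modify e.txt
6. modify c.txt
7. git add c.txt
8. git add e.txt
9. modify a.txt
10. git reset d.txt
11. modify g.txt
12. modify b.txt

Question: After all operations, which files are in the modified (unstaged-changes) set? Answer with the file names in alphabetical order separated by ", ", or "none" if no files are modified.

After op 1 (modify c.txt): modified={c.txt} staged={none}
After op 2 (modify d.txt): modified={c.txt, d.txt} staged={none}
After op 3 (git add d.txt): modified={c.txt} staged={d.txt}
After op 4 (git add c.txt): modified={none} staged={c.txt, d.txt}
After op 5 (modify e.txt): modified={e.txt} staged={c.txt, d.txt}
After op 6 (modify c.txt): modified={c.txt, e.txt} staged={c.txt, d.txt}
After op 7 (git add c.txt): modified={e.txt} staged={c.txt, d.txt}
After op 8 (git add e.txt): modified={none} staged={c.txt, d.txt, e.txt}
After op 9 (modify a.txt): modified={a.txt} staged={c.txt, d.txt, e.txt}
After op 10 (git reset d.txt): modified={a.txt, d.txt} staged={c.txt, e.txt}
After op 11 (modify g.txt): modified={a.txt, d.txt, g.txt} staged={c.txt, e.txt}
After op 12 (modify b.txt): modified={a.txt, b.txt, d.txt, g.txt} staged={c.txt, e.txt}

Answer: a.txt, b.txt, d.txt, g.txt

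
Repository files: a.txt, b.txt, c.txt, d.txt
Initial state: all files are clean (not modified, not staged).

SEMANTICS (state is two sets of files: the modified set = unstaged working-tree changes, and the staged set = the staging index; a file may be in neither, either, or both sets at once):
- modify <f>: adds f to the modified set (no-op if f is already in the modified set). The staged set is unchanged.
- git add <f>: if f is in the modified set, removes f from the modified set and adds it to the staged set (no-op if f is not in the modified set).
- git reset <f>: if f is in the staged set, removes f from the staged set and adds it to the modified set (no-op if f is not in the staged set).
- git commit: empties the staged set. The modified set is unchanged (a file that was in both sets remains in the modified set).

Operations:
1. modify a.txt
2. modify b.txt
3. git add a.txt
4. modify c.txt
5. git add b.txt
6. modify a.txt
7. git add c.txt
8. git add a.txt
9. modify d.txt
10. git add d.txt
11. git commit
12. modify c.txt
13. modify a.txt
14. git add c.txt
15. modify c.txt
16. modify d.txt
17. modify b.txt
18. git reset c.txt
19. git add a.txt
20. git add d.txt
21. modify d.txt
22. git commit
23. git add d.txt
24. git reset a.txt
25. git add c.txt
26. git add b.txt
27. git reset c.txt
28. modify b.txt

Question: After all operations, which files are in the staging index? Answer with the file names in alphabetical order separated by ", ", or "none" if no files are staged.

Answer: b.txt, d.txt

Derivation:
After op 1 (modify a.txt): modified={a.txt} staged={none}
After op 2 (modify b.txt): modified={a.txt, b.txt} staged={none}
After op 3 (git add a.txt): modified={b.txt} staged={a.txt}
After op 4 (modify c.txt): modified={b.txt, c.txt} staged={a.txt}
After op 5 (git add b.txt): modified={c.txt} staged={a.txt, b.txt}
After op 6 (modify a.txt): modified={a.txt, c.txt} staged={a.txt, b.txt}
After op 7 (git add c.txt): modified={a.txt} staged={a.txt, b.txt, c.txt}
After op 8 (git add a.txt): modified={none} staged={a.txt, b.txt, c.txt}
After op 9 (modify d.txt): modified={d.txt} staged={a.txt, b.txt, c.txt}
After op 10 (git add d.txt): modified={none} staged={a.txt, b.txt, c.txt, d.txt}
After op 11 (git commit): modified={none} staged={none}
After op 12 (modify c.txt): modified={c.txt} staged={none}
After op 13 (modify a.txt): modified={a.txt, c.txt} staged={none}
After op 14 (git add c.txt): modified={a.txt} staged={c.txt}
After op 15 (modify c.txt): modified={a.txt, c.txt} staged={c.txt}
After op 16 (modify d.txt): modified={a.txt, c.txt, d.txt} staged={c.txt}
After op 17 (modify b.txt): modified={a.txt, b.txt, c.txt, d.txt} staged={c.txt}
After op 18 (git reset c.txt): modified={a.txt, b.txt, c.txt, d.txt} staged={none}
After op 19 (git add a.txt): modified={b.txt, c.txt, d.txt} staged={a.txt}
After op 20 (git add d.txt): modified={b.txt, c.txt} staged={a.txt, d.txt}
After op 21 (modify d.txt): modified={b.txt, c.txt, d.txt} staged={a.txt, d.txt}
After op 22 (git commit): modified={b.txt, c.txt, d.txt} staged={none}
After op 23 (git add d.txt): modified={b.txt, c.txt} staged={d.txt}
After op 24 (git reset a.txt): modified={b.txt, c.txt} staged={d.txt}
After op 25 (git add c.txt): modified={b.txt} staged={c.txt, d.txt}
After op 26 (git add b.txt): modified={none} staged={b.txt, c.txt, d.txt}
After op 27 (git reset c.txt): modified={c.txt} staged={b.txt, d.txt}
After op 28 (modify b.txt): modified={b.txt, c.txt} staged={b.txt, d.txt}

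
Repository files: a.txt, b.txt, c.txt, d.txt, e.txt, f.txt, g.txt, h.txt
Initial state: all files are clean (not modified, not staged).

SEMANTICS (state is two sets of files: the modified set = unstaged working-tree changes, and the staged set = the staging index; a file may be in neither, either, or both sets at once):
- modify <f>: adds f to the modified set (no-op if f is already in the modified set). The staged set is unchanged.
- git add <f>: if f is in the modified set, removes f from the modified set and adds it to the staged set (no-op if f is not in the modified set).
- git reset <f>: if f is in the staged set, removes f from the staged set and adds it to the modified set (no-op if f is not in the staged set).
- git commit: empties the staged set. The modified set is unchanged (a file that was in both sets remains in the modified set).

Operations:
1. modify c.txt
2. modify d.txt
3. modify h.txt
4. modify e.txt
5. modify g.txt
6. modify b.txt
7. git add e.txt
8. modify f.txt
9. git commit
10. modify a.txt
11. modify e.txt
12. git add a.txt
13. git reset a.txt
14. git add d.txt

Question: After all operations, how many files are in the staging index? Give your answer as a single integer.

Answer: 1

Derivation:
After op 1 (modify c.txt): modified={c.txt} staged={none}
After op 2 (modify d.txt): modified={c.txt, d.txt} staged={none}
After op 3 (modify h.txt): modified={c.txt, d.txt, h.txt} staged={none}
After op 4 (modify e.txt): modified={c.txt, d.txt, e.txt, h.txt} staged={none}
After op 5 (modify g.txt): modified={c.txt, d.txt, e.txt, g.txt, h.txt} staged={none}
After op 6 (modify b.txt): modified={b.txt, c.txt, d.txt, e.txt, g.txt, h.txt} staged={none}
After op 7 (git add e.txt): modified={b.txt, c.txt, d.txt, g.txt, h.txt} staged={e.txt}
After op 8 (modify f.txt): modified={b.txt, c.txt, d.txt, f.txt, g.txt, h.txt} staged={e.txt}
After op 9 (git commit): modified={b.txt, c.txt, d.txt, f.txt, g.txt, h.txt} staged={none}
After op 10 (modify a.txt): modified={a.txt, b.txt, c.txt, d.txt, f.txt, g.txt, h.txt} staged={none}
After op 11 (modify e.txt): modified={a.txt, b.txt, c.txt, d.txt, e.txt, f.txt, g.txt, h.txt} staged={none}
After op 12 (git add a.txt): modified={b.txt, c.txt, d.txt, e.txt, f.txt, g.txt, h.txt} staged={a.txt}
After op 13 (git reset a.txt): modified={a.txt, b.txt, c.txt, d.txt, e.txt, f.txt, g.txt, h.txt} staged={none}
After op 14 (git add d.txt): modified={a.txt, b.txt, c.txt, e.txt, f.txt, g.txt, h.txt} staged={d.txt}
Final staged set: {d.txt} -> count=1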